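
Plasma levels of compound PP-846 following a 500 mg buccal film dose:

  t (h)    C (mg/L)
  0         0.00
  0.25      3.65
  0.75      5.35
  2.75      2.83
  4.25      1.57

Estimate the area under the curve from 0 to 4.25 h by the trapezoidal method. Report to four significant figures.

Trapezoidal AUC_0→4.25:
  [0→0.25]: (0.00+3.65)/2 × 0.25 = 0.45625
  [0.25→0.75]: (3.65+5.35)/2 × 0.5 = 2.25
  [0.75→2.75]: (5.35+2.83)/2 × 2 = 8.18
  [2.75→4.25]: (2.83+1.57)/2 × 1.5 = 3.3
  Sum = 14.18625 mg/L·h

AUC = 14.19 mg/L·h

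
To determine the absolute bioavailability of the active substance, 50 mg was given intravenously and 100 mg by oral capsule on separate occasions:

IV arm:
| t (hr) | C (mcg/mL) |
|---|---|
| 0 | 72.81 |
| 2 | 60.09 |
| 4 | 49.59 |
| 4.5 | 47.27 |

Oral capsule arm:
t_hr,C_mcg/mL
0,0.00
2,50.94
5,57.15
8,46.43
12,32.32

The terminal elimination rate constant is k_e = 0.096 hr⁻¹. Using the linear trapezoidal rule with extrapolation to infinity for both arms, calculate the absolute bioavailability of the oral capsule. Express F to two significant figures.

Trapezoidal AUC_0→4.5 (IV):
  [0→2]: (72.81+60.09)/2 × 2 = 132.9
  [2→4]: (60.09+49.59)/2 × 2 = 109.68
  [4→4.5]: (49.59+47.27)/2 × 0.5 = 24.215
  Sum = 266.795 mcg/mL·hr
IV tail: 47.27/0.096 = 492.396; AUC_iv,0→∞ = 266.795 + 492.396 = 759.191 mcg/mL·hr
Trapezoidal AUC_0→12 (oral capsule):
  [0→2]: (0.00+50.94)/2 × 2 = 50.94
  [2→5]: (50.94+57.15)/2 × 3 = 162.135
  [5→8]: (57.15+46.43)/2 × 3 = 155.37
  [8→12]: (46.43+32.32)/2 × 4 = 157.5
  Sum = 525.945 mcg/mL·hr
oral capsule tail: 32.32/0.096 = 336.667; AUC_ev,0→∞ = 525.945 + 336.667 = 862.612 mcg/mL·hr
F = (AUC_ev/D_ev)/(AUC_iv/D_iv) = (862.612/100)/(759.191/50) = 8.62612/15.18382 = 0.5681

F = 0.57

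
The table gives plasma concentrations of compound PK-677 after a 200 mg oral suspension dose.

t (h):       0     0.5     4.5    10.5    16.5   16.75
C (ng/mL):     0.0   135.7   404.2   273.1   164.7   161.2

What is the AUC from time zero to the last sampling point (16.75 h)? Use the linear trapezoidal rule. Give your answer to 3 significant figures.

AUC = 4500 ng/mL·h

Trapezoidal AUC_0→16.75:
  [0→0.5]: (0.0+135.7)/2 × 0.5 = 33.925
  [0.5→4.5]: (135.7+404.2)/2 × 4 = 1079.8
  [4.5→10.5]: (404.2+273.1)/2 × 6 = 2031.9
  [10.5→16.5]: (273.1+164.7)/2 × 6 = 1313.4
  [16.5→16.75]: (164.7+161.2)/2 × 0.25 = 40.7375
  Sum = 4499.7625 ng/mL·h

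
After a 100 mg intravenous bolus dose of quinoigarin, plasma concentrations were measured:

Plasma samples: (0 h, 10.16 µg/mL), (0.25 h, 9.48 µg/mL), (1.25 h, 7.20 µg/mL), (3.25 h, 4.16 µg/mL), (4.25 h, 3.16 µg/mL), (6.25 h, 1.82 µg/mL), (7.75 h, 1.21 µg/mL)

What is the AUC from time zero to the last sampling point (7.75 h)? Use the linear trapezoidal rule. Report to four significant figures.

AUC = 33.07 µg/mL·h

Trapezoidal AUC_0→7.75:
  [0→0.25]: (10.16+9.48)/2 × 0.25 = 2.455
  [0.25→1.25]: (9.48+7.20)/2 × 1 = 8.34
  [1.25→3.25]: (7.20+4.16)/2 × 2 = 11.36
  [3.25→4.25]: (4.16+3.16)/2 × 1 = 3.66
  [4.25→6.25]: (3.16+1.82)/2 × 2 = 4.98
  [6.25→7.75]: (1.82+1.21)/2 × 1.5 = 2.2725
  Sum = 33.0675 µg/mL·h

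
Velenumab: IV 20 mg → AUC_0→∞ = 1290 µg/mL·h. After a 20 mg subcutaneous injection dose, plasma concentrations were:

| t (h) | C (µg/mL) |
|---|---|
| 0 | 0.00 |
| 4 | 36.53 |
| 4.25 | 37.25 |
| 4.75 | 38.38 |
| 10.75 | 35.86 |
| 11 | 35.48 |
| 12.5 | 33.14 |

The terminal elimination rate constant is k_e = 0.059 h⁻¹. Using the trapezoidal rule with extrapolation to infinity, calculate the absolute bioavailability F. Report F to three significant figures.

Trapezoidal AUC_0→12.5 (subcutaneous injection):
  [0→4]: (0.00+36.53)/2 × 4 = 73.06
  [4→4.25]: (36.53+37.25)/2 × 0.25 = 9.2225
  [4.25→4.75]: (37.25+38.38)/2 × 0.5 = 18.9075
  [4.75→10.75]: (38.38+35.86)/2 × 6 = 222.72
  [10.75→11]: (35.86+35.48)/2 × 0.25 = 8.9175
  [11→12.5]: (35.48+33.14)/2 × 1.5 = 51.465
  Sum = 384.2925 µg/mL·h
Tail: C_last/k_e = 33.14/0.059 = 561.695
AUC_0→∞ (subcutaneous injection) = 384.2925 + 561.695 = 945.9875 µg/mL·h
F = (AUC_ev/D_ev)/(AUC_iv/D_iv) = (945.9875/20)/(1290/20) = 47.299375/64.5 = 0.7333

F = 0.733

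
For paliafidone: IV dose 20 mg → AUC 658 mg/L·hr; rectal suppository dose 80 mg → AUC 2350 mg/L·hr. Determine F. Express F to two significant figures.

F = (AUC_ev / D_ev) / (AUC_iv / D_iv)
  = (2350/80) / (658/20)
  = 29.375 / 32.9 = 0.8929

F = 0.89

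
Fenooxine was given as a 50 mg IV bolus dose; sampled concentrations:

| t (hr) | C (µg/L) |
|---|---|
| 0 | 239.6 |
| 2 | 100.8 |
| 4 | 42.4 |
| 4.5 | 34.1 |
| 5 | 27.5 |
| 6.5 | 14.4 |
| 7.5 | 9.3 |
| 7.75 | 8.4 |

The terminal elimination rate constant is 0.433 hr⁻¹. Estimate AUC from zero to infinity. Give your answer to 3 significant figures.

Trapezoidal AUC_0→7.75:
  [0→2]: (239.6+100.8)/2 × 2 = 340.4
  [2→4]: (100.8+42.4)/2 × 2 = 143.2
  [4→4.5]: (42.4+34.1)/2 × 0.5 = 19.125
  [4.5→5]: (34.1+27.5)/2 × 0.5 = 15.4
  [5→6.5]: (27.5+14.4)/2 × 1.5 = 31.425
  [6.5→7.5]: (14.4+9.3)/2 × 1 = 11.85
  [7.5→7.75]: (9.3+8.4)/2 × 0.25 = 2.2125
  Sum = 563.6125 µg/L·hr
Extrapolated tail: C_last / k_e = 8.4 / 0.433 = 19.400
AUC_0→∞ = 563.6125 + 19.400 = 583.0125 µg/L·hr

AUC = 583 µg/L·hr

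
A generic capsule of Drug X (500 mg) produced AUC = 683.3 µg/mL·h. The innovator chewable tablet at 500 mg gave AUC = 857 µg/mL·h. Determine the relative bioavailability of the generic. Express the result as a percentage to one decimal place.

F_rel = (AUC_test/D_test) / (AUC_ref/D_ref)
      = (683.3/500) / (857/500)
      = 1.3666 / 1.714 = 0.7973 = 79.73%

F_rel = 79.7%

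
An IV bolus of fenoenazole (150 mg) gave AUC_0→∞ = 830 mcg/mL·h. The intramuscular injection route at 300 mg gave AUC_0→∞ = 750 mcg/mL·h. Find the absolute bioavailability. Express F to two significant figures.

F = (AUC_ev / D_ev) / (AUC_iv / D_iv)
  = (750/300) / (830/150)
  = 2.5 / 5.53333 = 0.4518

F = 0.45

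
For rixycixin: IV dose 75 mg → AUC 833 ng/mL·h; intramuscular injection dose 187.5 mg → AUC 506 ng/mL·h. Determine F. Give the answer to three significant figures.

F = (AUC_ev / D_ev) / (AUC_iv / D_iv)
  = (506/187.5) / (833/75)
  = 2.69867 / 11.1067 = 0.2430

F = 0.243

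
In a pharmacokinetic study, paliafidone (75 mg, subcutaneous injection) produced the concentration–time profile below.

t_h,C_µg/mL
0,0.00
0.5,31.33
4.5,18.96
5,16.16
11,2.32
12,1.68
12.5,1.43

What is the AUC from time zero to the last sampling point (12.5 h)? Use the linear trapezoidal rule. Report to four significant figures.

AUC = 175.4 µg/mL·h

Trapezoidal AUC_0→12.5:
  [0→0.5]: (0.00+31.33)/2 × 0.5 = 7.8325
  [0.5→4.5]: (31.33+18.96)/2 × 4 = 100.58
  [4.5→5]: (18.96+16.16)/2 × 0.5 = 8.78
  [5→11]: (16.16+2.32)/2 × 6 = 55.44
  [11→12]: (2.32+1.68)/2 × 1 = 2.0
  [12→12.5]: (1.68+1.43)/2 × 0.5 = 0.7775
  Sum = 175.41 µg/mL·h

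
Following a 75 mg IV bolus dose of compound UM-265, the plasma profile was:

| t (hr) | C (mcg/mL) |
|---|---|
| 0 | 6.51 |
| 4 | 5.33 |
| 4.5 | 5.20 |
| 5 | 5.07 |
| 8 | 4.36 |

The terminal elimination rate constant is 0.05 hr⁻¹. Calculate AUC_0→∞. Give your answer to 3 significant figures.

Trapezoidal AUC_0→8:
  [0→4]: (6.51+5.33)/2 × 4 = 23.68
  [4→4.5]: (5.33+5.20)/2 × 0.5 = 2.6325
  [4.5→5]: (5.20+5.07)/2 × 0.5 = 2.5675
  [5→8]: (5.07+4.36)/2 × 3 = 14.145
  Sum = 43.025 mcg/mL·hr
Extrapolated tail: C_last / k_e = 4.36 / 0.05 = 87.200
AUC_0→∞ = 43.025 + 87.200 = 130.225 mcg/mL·hr

AUC = 130 mcg/mL·hr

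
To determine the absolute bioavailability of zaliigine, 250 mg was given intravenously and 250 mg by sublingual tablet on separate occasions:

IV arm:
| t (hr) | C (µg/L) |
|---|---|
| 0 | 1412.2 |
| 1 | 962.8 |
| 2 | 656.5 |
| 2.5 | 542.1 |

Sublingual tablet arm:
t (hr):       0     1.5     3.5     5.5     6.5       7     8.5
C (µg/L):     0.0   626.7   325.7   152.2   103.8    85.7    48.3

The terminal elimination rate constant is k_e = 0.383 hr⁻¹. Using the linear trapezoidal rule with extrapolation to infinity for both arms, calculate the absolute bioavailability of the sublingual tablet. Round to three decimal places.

F = 0.620

Trapezoidal AUC_0→2.5 (IV):
  [0→1]: (1412.2+962.8)/2 × 1 = 1187.5
  [1→2]: (962.8+656.5)/2 × 1 = 809.65
  [2→2.5]: (656.5+542.1)/2 × 0.5 = 299.65
  Sum = 2296.8 µg/L·hr
IV tail: 542.1/0.383 = 1415.405; AUC_iv,0→∞ = 2296.8 + 1415.405 = 3712.205 µg/L·hr
Trapezoidal AUC_0→8.5 (sublingual tablet):
  [0→1.5]: (0.0+626.7)/2 × 1.5 = 470.025
  [1.5→3.5]: (626.7+325.7)/2 × 2 = 952.4
  [3.5→5.5]: (325.7+152.2)/2 × 2 = 477.9
  [5.5→6.5]: (152.2+103.8)/2 × 1 = 128.0
  [6.5→7]: (103.8+85.7)/2 × 0.5 = 47.375
  [7→8.5]: (85.7+48.3)/2 × 1.5 = 100.5
  Sum = 2176.2 µg/L·hr
sublingual tablet tail: 48.3/0.383 = 126.110; AUC_ev,0→∞ = 2176.2 + 126.110 = 2302.31 µg/L·hr
F = (AUC_ev/D_ev)/(AUC_iv/D_iv) = (2302.31/250)/(3712.205/250) = 9.20924/14.84882 = 0.6202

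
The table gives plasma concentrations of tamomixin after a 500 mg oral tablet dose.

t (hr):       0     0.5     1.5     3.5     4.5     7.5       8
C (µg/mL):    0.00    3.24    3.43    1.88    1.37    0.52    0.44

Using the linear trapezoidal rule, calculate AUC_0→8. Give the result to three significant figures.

Trapezoidal AUC_0→8:
  [0→0.5]: (0.00+3.24)/2 × 0.5 = 0.81
  [0.5→1.5]: (3.24+3.43)/2 × 1 = 3.335
  [1.5→3.5]: (3.43+1.88)/2 × 2 = 5.31
  [3.5→4.5]: (1.88+1.37)/2 × 1 = 1.625
  [4.5→7.5]: (1.37+0.52)/2 × 3 = 2.835
  [7.5→8]: (0.52+0.44)/2 × 0.5 = 0.24
  Sum = 14.155 µg/mL·hr

AUC = 14.2 µg/mL·hr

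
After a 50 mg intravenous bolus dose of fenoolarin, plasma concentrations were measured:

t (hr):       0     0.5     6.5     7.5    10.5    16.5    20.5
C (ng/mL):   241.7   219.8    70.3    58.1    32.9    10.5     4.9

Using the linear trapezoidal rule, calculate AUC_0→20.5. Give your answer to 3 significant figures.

AUC = 1350 ng/mL·hr

Trapezoidal AUC_0→20.5:
  [0→0.5]: (241.7+219.8)/2 × 0.5 = 115.375
  [0.5→6.5]: (219.8+70.3)/2 × 6 = 870.3
  [6.5→7.5]: (70.3+58.1)/2 × 1 = 64.2
  [7.5→10.5]: (58.1+32.9)/2 × 3 = 136.5
  [10.5→16.5]: (32.9+10.5)/2 × 6 = 130.2
  [16.5→20.5]: (10.5+4.9)/2 × 4 = 30.8
  Sum = 1347.375 ng/mL·hr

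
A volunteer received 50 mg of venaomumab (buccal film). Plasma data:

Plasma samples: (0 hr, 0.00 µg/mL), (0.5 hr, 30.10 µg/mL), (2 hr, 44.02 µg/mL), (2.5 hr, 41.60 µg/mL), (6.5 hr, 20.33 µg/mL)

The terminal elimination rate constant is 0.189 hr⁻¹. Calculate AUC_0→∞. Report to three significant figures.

Trapezoidal AUC_0→6.5:
  [0→0.5]: (0.00+30.10)/2 × 0.5 = 7.525
  [0.5→2]: (30.10+44.02)/2 × 1.5 = 55.59
  [2→2.5]: (44.02+41.60)/2 × 0.5 = 21.405
  [2.5→6.5]: (41.60+20.33)/2 × 4 = 123.86
  Sum = 208.38 µg/mL·hr
Extrapolated tail: C_last / k_e = 20.33 / 0.189 = 107.566
AUC_0→∞ = 208.38 + 107.566 = 315.946 µg/mL·hr

AUC = 316 µg/mL·hr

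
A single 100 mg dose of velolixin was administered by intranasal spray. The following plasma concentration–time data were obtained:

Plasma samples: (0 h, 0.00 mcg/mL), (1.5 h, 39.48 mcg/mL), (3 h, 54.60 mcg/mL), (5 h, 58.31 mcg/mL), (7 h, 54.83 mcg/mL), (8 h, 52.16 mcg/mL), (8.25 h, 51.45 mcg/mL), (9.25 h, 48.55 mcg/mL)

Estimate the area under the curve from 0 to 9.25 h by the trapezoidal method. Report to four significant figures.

Trapezoidal AUC_0→9.25:
  [0→1.5]: (0.00+39.48)/2 × 1.5 = 29.61
  [1.5→3]: (39.48+54.60)/2 × 1.5 = 70.56
  [3→5]: (54.60+58.31)/2 × 2 = 112.91
  [5→7]: (58.31+54.83)/2 × 2 = 113.14
  [7→8]: (54.83+52.16)/2 × 1 = 53.495
  [8→8.25]: (52.16+51.45)/2 × 0.25 = 12.95125
  [8.25→9.25]: (51.45+48.55)/2 × 1 = 50.0
  Sum = 442.66625 mcg/mL·h

AUC = 442.7 mcg/mL·h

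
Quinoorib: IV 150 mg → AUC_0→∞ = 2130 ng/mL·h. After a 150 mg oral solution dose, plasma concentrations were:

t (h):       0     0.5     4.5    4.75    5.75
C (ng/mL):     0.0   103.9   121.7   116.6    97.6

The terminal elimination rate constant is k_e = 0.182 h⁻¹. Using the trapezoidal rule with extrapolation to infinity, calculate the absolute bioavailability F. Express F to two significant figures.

Trapezoidal AUC_0→5.75 (oral solution):
  [0→0.5]: (0.0+103.9)/2 × 0.5 = 25.975
  [0.5→4.5]: (103.9+121.7)/2 × 4 = 451.2
  [4.5→4.75]: (121.7+116.6)/2 × 0.25 = 29.7875
  [4.75→5.75]: (116.6+97.6)/2 × 1 = 107.1
  Sum = 614.0625 ng/mL·h
Tail: C_last/k_e = 97.6/0.182 = 536.264
AUC_0→∞ (oral solution) = 614.0625 + 536.264 = 1150.3265 ng/mL·h
F = (AUC_ev/D_ev)/(AUC_iv/D_iv) = (1150.3265/150)/(2130/150) = 7.66884/14.2 = 0.5401

F = 0.54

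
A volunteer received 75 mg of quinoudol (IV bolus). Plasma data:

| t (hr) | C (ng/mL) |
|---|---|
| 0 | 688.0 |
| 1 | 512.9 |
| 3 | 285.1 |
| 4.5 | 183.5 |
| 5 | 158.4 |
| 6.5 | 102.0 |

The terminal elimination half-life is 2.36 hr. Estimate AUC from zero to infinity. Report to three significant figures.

Trapezoidal AUC_0→6.5:
  [0→1]: (688.0+512.9)/2 × 1 = 600.45
  [1→3]: (512.9+285.1)/2 × 2 = 798.0
  [3→4.5]: (285.1+183.5)/2 × 1.5 = 351.45
  [4.5→5]: (183.5+158.4)/2 × 0.5 = 85.475
  [5→6.5]: (158.4+102.0)/2 × 1.5 = 195.3
  Sum = 2030.675 ng/mL·hr
k_e = ln2 / t½ = 0.693147 / 2.36 = 0.2937 hr^-1
Extrapolated tail: C_last / k_e = 102.0 / 0.2937 = 347.293
AUC_0→∞ = 2030.675 + 347.293 = 2377.968 ng/mL·hr

AUC = 2380 ng/mL·hr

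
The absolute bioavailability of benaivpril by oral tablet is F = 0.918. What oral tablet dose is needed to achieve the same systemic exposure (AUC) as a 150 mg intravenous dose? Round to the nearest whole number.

For equal systemic exposure: F × D_ev = D_iv
D_ev = D_iv / F = 150 / 0.918 = 163.399 mg

D_oral = 163 mg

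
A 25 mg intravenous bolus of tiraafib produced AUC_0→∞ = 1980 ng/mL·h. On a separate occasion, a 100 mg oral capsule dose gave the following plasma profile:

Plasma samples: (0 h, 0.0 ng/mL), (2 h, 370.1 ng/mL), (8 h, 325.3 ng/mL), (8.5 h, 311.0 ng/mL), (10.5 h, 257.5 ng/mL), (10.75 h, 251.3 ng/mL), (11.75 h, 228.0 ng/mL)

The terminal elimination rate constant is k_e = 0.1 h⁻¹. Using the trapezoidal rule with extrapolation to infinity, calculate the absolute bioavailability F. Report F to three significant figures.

Trapezoidal AUC_0→11.75 (oral capsule):
  [0→2]: (0.0+370.1)/2 × 2 = 370.1
  [2→8]: (370.1+325.3)/2 × 6 = 2086.2
  [8→8.5]: (325.3+311.0)/2 × 0.5 = 159.075
  [8.5→10.5]: (311.0+257.5)/2 × 2 = 568.5
  [10.5→10.75]: (257.5+251.3)/2 × 0.25 = 63.6
  [10.75→11.75]: (251.3+228.0)/2 × 1 = 239.65
  Sum = 3487.125 ng/mL·h
Tail: C_last/k_e = 228.0/0.1 = 2280.000
AUC_0→∞ (oral capsule) = 3487.125 + 2280.000 = 5767.125 ng/mL·h
F = (AUC_ev/D_ev)/(AUC_iv/D_iv) = (5767.125/100)/(1980/25) = 57.67125/79.2 = 0.7282

F = 0.728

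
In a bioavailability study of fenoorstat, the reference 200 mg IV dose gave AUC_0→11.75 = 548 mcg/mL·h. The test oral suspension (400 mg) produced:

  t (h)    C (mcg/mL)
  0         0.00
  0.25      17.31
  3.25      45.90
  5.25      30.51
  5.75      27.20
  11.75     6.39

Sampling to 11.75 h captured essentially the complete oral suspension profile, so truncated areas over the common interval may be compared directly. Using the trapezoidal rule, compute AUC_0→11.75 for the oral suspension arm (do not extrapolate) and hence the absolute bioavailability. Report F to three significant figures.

Trapezoidal AUC_0→11.75 (oral suspension):
  [0→0.25]: (0.00+17.31)/2 × 0.25 = 2.16375
  [0.25→3.25]: (17.31+45.90)/2 × 3 = 94.815
  [3.25→5.25]: (45.90+30.51)/2 × 2 = 76.41
  [5.25→5.75]: (30.51+27.20)/2 × 0.5 = 14.4275
  [5.75→11.75]: (27.20+6.39)/2 × 6 = 100.77
  Sum = 288.58625 mcg/mL·h
F = (AUC_ev/D_ev)/(AUC_iv/D_iv) = (288.58625/400)/(548/200) = 0.721466/2.74 = 0.2633

F = 0.263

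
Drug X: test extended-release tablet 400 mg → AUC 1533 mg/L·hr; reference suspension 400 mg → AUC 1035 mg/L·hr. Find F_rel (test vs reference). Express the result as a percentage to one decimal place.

F_rel = 148.1%

F_rel = (AUC_test/D_test) / (AUC_ref/D_ref)
      = (1533/400) / (1035/400)
      = 3.8325 / 2.5875 = 1.4812 = 148.12%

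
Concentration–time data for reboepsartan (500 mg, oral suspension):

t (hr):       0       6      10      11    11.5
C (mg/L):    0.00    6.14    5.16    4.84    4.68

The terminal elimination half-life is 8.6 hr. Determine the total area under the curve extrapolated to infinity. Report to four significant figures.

Trapezoidal AUC_0→11.5:
  [0→6]: (0.00+6.14)/2 × 6 = 18.42
  [6→10]: (6.14+5.16)/2 × 4 = 22.6
  [10→11]: (5.16+4.84)/2 × 1 = 5.0
  [11→11.5]: (4.84+4.68)/2 × 0.5 = 2.38
  Sum = 48.4 mg/L·hr
k_e = ln2 / t½ = 0.693147 / 8.6 = 0.0806 hr^-1
Extrapolated tail: C_last / k_e = 4.68 / 0.0806 = 58.065
AUC_0→∞ = 48.4 + 58.065 = 106.465 mg/L·hr

AUC = 106.5 mg/L·hr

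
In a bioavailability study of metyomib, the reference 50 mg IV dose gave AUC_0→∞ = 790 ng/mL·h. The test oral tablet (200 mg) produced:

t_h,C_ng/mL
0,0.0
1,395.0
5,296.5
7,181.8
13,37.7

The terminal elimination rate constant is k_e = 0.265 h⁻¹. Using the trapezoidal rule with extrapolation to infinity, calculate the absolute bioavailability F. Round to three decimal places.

Trapezoidal AUC_0→13 (oral tablet):
  [0→1]: (0.0+395.0)/2 × 1 = 197.5
  [1→5]: (395.0+296.5)/2 × 4 = 1383.0
  [5→7]: (296.5+181.8)/2 × 2 = 478.3
  [7→13]: (181.8+37.7)/2 × 6 = 658.5
  Sum = 2717.3 ng/mL·h
Tail: C_last/k_e = 37.7/0.265 = 142.264
AUC_0→∞ (oral tablet) = 2717.3 + 142.264 = 2859.564 ng/mL·h
F = (AUC_ev/D_ev)/(AUC_iv/D_iv) = (2859.564/200)/(790/50) = 14.29782/15.8 = 0.9049

F = 0.905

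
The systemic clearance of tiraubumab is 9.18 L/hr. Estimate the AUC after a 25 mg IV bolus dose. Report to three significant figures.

AUC_0→∞ = Dose_iv / CL
        = 25 / 9.18 = 2.72331 mg/L·hr

AUC = 2.72 mg/L·hr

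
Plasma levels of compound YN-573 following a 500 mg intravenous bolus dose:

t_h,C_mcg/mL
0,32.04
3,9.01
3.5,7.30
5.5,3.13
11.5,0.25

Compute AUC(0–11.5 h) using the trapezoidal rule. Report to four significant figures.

AUC = 86.22 mcg/mL·h

Trapezoidal AUC_0→11.5:
  [0→3]: (32.04+9.01)/2 × 3 = 61.575
  [3→3.5]: (9.01+7.30)/2 × 0.5 = 4.0775
  [3.5→5.5]: (7.30+3.13)/2 × 2 = 10.43
  [5.5→11.5]: (3.13+0.25)/2 × 6 = 10.14
  Sum = 86.2225 mcg/mL·h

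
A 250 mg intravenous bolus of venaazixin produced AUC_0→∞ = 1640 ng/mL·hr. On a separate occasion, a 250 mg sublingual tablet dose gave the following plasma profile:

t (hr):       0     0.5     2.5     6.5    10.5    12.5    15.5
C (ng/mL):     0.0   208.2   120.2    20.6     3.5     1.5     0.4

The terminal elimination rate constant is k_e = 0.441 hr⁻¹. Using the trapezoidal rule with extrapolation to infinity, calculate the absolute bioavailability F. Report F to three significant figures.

F = 0.438

Trapezoidal AUC_0→15.5 (sublingual tablet):
  [0→0.5]: (0.0+208.2)/2 × 0.5 = 52.05
  [0.5→2.5]: (208.2+120.2)/2 × 2 = 328.4
  [2.5→6.5]: (120.2+20.6)/2 × 4 = 281.6
  [6.5→10.5]: (20.6+3.5)/2 × 4 = 48.2
  [10.5→12.5]: (3.5+1.5)/2 × 2 = 5.0
  [12.5→15.5]: (1.5+0.4)/2 × 3 = 2.85
  Sum = 718.1 ng/mL·hr
Tail: C_last/k_e = 0.4/0.441 = 0.907
AUC_0→∞ (sublingual tablet) = 718.1 + 0.907 = 719.007 ng/mL·hr
F = (AUC_ev/D_ev)/(AUC_iv/D_iv) = (719.007/250)/(1640/250) = 2.876028/6.56 = 0.4384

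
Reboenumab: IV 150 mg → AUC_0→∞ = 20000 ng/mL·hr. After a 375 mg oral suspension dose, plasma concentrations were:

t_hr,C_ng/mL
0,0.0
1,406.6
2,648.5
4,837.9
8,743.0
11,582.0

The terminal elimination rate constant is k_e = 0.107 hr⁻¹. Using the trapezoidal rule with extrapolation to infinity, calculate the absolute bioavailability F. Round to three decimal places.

F = 0.256

Trapezoidal AUC_0→11 (oral suspension):
  [0→1]: (0.0+406.6)/2 × 1 = 203.3
  [1→2]: (406.6+648.5)/2 × 1 = 527.55
  [2→4]: (648.5+837.9)/2 × 2 = 1486.4
  [4→8]: (837.9+743.0)/2 × 4 = 3161.8
  [8→11]: (743.0+582.0)/2 × 3 = 1987.5
  Sum = 7366.55 ng/mL·hr
Tail: C_last/k_e = 582.0/0.107 = 5439.252
AUC_0→∞ (oral suspension) = 7366.55 + 5439.252 = 12805.802 ng/mL·hr
F = (AUC_ev/D_ev)/(AUC_iv/D_iv) = (12805.802/375)/(20000/150) = 34.1488/133.333 = 0.2561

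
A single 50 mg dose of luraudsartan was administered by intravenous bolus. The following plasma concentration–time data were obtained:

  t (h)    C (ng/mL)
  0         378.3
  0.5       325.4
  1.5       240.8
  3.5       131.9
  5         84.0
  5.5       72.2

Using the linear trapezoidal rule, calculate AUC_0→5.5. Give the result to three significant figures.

Trapezoidal AUC_0→5.5:
  [0→0.5]: (378.3+325.4)/2 × 0.5 = 175.925
  [0.5→1.5]: (325.4+240.8)/2 × 1 = 283.1
  [1.5→3.5]: (240.8+131.9)/2 × 2 = 372.7
  [3.5→5]: (131.9+84.0)/2 × 1.5 = 161.925
  [5→5.5]: (84.0+72.2)/2 × 0.5 = 39.05
  Sum = 1032.7 ng/mL·h

AUC = 1030 ng/mL·h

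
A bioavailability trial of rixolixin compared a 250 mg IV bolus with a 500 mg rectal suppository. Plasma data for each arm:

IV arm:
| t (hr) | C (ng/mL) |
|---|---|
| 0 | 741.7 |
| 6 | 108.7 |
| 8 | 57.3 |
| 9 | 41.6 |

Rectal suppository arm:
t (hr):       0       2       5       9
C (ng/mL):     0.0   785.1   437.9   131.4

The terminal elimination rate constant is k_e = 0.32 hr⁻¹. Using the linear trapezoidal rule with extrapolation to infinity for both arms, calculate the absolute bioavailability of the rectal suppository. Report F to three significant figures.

Trapezoidal AUC_0→9 (IV):
  [0→6]: (741.7+108.7)/2 × 6 = 2551.2
  [6→8]: (108.7+57.3)/2 × 2 = 166.0
  [8→9]: (57.3+41.6)/2 × 1 = 49.45
  Sum = 2766.65 ng/mL·hr
IV tail: 41.6/0.32 = 130.000; AUC_iv,0→∞ = 2766.65 + 130.000 = 2896.65 ng/mL·hr
Trapezoidal AUC_0→9 (rectal suppository):
  [0→2]: (0.0+785.1)/2 × 2 = 785.1
  [2→5]: (785.1+437.9)/2 × 3 = 1834.5
  [5→9]: (437.9+131.4)/2 × 4 = 1138.6
  Sum = 3758.2 ng/mL·hr
rectal suppository tail: 131.4/0.32 = 410.625; AUC_ev,0→∞ = 3758.2 + 410.625 = 4168.825 ng/mL·hr
F = (AUC_ev/D_ev)/(AUC_iv/D_iv) = (4168.825/500)/(2896.65/250) = 8.33765/11.5866 = 0.7196

F = 0.720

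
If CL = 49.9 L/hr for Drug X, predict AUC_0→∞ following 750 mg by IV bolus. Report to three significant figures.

AUC_0→∞ = Dose_iv / CL
        = 750 / 49.9 = 15.0301 mg/L·hr

AUC = 15.0 mg/L·hr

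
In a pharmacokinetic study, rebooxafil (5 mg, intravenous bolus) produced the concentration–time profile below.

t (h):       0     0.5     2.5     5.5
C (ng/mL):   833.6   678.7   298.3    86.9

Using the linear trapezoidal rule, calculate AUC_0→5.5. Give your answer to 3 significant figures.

AUC = 1930 ng/mL·h

Trapezoidal AUC_0→5.5:
  [0→0.5]: (833.6+678.7)/2 × 0.5 = 378.075
  [0.5→2.5]: (678.7+298.3)/2 × 2 = 977.0
  [2.5→5.5]: (298.3+86.9)/2 × 3 = 577.8
  Sum = 1932.875 ng/mL·h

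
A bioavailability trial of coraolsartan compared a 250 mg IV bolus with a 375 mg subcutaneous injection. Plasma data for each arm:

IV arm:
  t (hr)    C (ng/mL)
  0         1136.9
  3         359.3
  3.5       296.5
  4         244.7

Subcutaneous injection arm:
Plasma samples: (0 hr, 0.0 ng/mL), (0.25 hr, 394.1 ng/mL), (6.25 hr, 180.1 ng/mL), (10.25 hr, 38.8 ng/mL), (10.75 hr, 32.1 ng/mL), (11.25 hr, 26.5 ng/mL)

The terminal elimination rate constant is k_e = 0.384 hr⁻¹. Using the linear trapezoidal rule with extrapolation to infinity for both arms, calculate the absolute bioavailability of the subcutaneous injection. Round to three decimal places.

F = 0.484

Trapezoidal AUC_0→4 (IV):
  [0→3]: (1136.9+359.3)/2 × 3 = 2244.3
  [3→3.5]: (359.3+296.5)/2 × 0.5 = 163.95
  [3.5→4]: (296.5+244.7)/2 × 0.5 = 135.3
  Sum = 2543.55 ng/mL·hr
IV tail: 244.7/0.384 = 637.240; AUC_iv,0→∞ = 2543.55 + 637.240 = 3180.79 ng/mL·hr
Trapezoidal AUC_0→11.25 (subcutaneous injection):
  [0→0.25]: (0.0+394.1)/2 × 0.25 = 49.2625
  [0.25→6.25]: (394.1+180.1)/2 × 6 = 1722.6
  [6.25→10.25]: (180.1+38.8)/2 × 4 = 437.8
  [10.25→10.75]: (38.8+32.1)/2 × 0.5 = 17.725
  [10.75→11.25]: (32.1+26.5)/2 × 0.5 = 14.65
  Sum = 2242.0375 ng/mL·hr
subcutaneous injection tail: 26.5/0.384 = 69.010; AUC_ev,0→∞ = 2242.0375 + 69.010 = 2311.0475 ng/mL·hr
F = (AUC_ev/D_ev)/(AUC_iv/D_iv) = (2311.0475/375)/(3180.79/250) = 6.16279/12.72316 = 0.4844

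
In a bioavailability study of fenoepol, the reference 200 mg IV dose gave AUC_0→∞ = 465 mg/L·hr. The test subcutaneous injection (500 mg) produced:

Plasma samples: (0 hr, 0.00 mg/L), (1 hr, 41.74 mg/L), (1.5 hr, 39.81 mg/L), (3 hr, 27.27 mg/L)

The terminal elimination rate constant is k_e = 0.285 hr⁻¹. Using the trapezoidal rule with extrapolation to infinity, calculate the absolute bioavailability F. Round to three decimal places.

Trapezoidal AUC_0→3 (subcutaneous injection):
  [0→1]: (0.00+41.74)/2 × 1 = 20.87
  [1→1.5]: (41.74+39.81)/2 × 0.5 = 20.3875
  [1.5→3]: (39.81+27.27)/2 × 1.5 = 50.31
  Sum = 91.5675 mg/L·hr
Tail: C_last/k_e = 27.27/0.285 = 95.684
AUC_0→∞ (subcutaneous injection) = 91.5675 + 95.684 = 187.2515 mg/L·hr
F = (AUC_ev/D_ev)/(AUC_iv/D_iv) = (187.2515/500)/(465/200) = 0.374503/2.325 = 0.1611

F = 0.161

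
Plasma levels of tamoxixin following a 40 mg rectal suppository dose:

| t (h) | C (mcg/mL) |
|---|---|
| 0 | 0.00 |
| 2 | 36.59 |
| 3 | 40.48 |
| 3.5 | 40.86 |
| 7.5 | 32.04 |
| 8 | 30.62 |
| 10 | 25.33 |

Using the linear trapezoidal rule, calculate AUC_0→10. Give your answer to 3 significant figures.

Trapezoidal AUC_0→10:
  [0→2]: (0.00+36.59)/2 × 2 = 36.59
  [2→3]: (36.59+40.48)/2 × 1 = 38.535
  [3→3.5]: (40.48+40.86)/2 × 0.5 = 20.335
  [3.5→7.5]: (40.86+32.04)/2 × 4 = 145.8
  [7.5→8]: (32.04+30.62)/2 × 0.5 = 15.665
  [8→10]: (30.62+25.33)/2 × 2 = 55.95
  Sum = 312.875 mcg/mL·h

AUC = 313 mcg/mL·h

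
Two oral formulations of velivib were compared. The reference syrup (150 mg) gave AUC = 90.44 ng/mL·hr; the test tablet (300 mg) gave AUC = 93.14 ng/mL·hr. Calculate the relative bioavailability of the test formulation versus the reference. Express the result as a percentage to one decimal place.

F_rel = (AUC_test/D_test) / (AUC_ref/D_ref)
      = (93.14/300) / (90.44/150)
      = 0.310467 / 0.602933 = 0.5149 = 51.49%

F_rel = 51.5%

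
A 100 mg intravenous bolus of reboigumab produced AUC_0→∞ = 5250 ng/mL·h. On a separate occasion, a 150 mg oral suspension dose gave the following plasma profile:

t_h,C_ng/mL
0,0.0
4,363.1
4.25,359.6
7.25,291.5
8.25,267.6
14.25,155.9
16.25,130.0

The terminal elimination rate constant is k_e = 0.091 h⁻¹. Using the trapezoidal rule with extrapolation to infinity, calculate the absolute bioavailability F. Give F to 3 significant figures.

Trapezoidal AUC_0→16.25 (oral suspension):
  [0→4]: (0.0+363.1)/2 × 4 = 726.2
  [4→4.25]: (363.1+359.6)/2 × 0.25 = 90.3375
  [4.25→7.25]: (359.6+291.5)/2 × 3 = 976.65
  [7.25→8.25]: (291.5+267.6)/2 × 1 = 279.55
  [8.25→14.25]: (267.6+155.9)/2 × 6 = 1270.5
  [14.25→16.25]: (155.9+130.0)/2 × 2 = 285.9
  Sum = 3629.1375 ng/mL·h
Tail: C_last/k_e = 130.0/0.091 = 1428.571
AUC_0→∞ (oral suspension) = 3629.1375 + 1428.571 = 5057.7085 ng/mL·h
F = (AUC_ev/D_ev)/(AUC_iv/D_iv) = (5057.7085/150)/(5250/100) = 33.7181/52.5 = 0.6422

F = 0.642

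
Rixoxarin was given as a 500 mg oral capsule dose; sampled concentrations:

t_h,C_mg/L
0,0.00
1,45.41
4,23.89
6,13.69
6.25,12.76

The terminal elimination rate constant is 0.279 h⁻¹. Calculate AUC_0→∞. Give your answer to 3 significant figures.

AUC = 213 mg/L·h

Trapezoidal AUC_0→6.25:
  [0→1]: (0.00+45.41)/2 × 1 = 22.705
  [1→4]: (45.41+23.89)/2 × 3 = 103.95
  [4→6]: (23.89+13.69)/2 × 2 = 37.58
  [6→6.25]: (13.69+12.76)/2 × 0.25 = 3.30625
  Sum = 167.54125 mg/L·h
Extrapolated tail: C_last / k_e = 12.76 / 0.279 = 45.735
AUC_0→∞ = 167.54125 + 45.735 = 213.27625 mg/L·h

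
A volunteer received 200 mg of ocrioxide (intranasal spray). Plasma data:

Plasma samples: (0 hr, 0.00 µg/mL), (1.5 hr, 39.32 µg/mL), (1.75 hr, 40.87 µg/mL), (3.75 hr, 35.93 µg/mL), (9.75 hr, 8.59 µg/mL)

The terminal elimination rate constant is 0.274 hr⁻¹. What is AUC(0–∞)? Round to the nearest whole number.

Trapezoidal AUC_0→9.75:
  [0→1.5]: (0.00+39.32)/2 × 1.5 = 29.49
  [1.5→1.75]: (39.32+40.87)/2 × 0.25 = 10.02375
  [1.75→3.75]: (40.87+35.93)/2 × 2 = 76.8
  [3.75→9.75]: (35.93+8.59)/2 × 6 = 133.56
  Sum = 249.87375 µg/mL·hr
Extrapolated tail: C_last / k_e = 8.59 / 0.274 = 31.350
AUC_0→∞ = 249.87375 + 31.350 = 281.22375 µg/mL·hr

AUC = 281 µg/mL·hr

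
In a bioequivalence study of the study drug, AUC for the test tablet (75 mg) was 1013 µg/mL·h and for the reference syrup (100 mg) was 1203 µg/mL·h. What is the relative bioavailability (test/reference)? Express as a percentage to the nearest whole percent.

F_rel = (AUC_test/D_test) / (AUC_ref/D_ref)
      = (1013/75) / (1203/100)
      = 13.5067 / 12.03 = 1.1228 = 112.28%

F_rel = 112%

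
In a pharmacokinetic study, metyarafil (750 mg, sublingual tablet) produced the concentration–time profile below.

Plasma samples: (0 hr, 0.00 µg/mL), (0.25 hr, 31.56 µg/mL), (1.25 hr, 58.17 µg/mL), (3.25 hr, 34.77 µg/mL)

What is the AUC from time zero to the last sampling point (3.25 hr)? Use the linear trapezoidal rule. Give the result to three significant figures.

AUC = 142 µg/mL·hr

Trapezoidal AUC_0→3.25:
  [0→0.25]: (0.00+31.56)/2 × 0.25 = 3.945
  [0.25→1.25]: (31.56+58.17)/2 × 1 = 44.865
  [1.25→3.25]: (58.17+34.77)/2 × 2 = 92.94
  Sum = 141.75 µg/mL·hr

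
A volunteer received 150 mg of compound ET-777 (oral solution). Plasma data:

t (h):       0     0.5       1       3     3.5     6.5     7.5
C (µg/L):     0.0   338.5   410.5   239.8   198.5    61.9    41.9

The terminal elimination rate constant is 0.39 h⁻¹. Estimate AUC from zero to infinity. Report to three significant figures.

Trapezoidal AUC_0→7.5:
  [0→0.5]: (0.0+338.5)/2 × 0.5 = 84.625
  [0.5→1]: (338.5+410.5)/2 × 0.5 = 187.25
  [1→3]: (410.5+239.8)/2 × 2 = 650.3
  [3→3.5]: (239.8+198.5)/2 × 0.5 = 109.575
  [3.5→6.5]: (198.5+61.9)/2 × 3 = 390.6
  [6.5→7.5]: (61.9+41.9)/2 × 1 = 51.9
  Sum = 1474.25 µg/L·h
Extrapolated tail: C_last / k_e = 41.9 / 0.39 = 107.436
AUC_0→∞ = 1474.25 + 107.436 = 1581.686 µg/L·h

AUC = 1580 µg/L·h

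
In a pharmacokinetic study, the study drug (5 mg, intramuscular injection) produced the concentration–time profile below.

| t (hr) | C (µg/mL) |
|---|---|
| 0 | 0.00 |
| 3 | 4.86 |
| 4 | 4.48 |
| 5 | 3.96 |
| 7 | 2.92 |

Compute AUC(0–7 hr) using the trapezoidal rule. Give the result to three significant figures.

Trapezoidal AUC_0→7:
  [0→3]: (0.00+4.86)/2 × 3 = 7.29
  [3→4]: (4.86+4.48)/2 × 1 = 4.67
  [4→5]: (4.48+3.96)/2 × 1 = 4.22
  [5→7]: (3.96+2.92)/2 × 2 = 6.88
  Sum = 23.06 µg/mL·hr

AUC = 23.1 µg/mL·hr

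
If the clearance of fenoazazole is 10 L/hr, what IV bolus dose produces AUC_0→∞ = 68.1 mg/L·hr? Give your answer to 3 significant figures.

Dose = 681 mg

Dose_iv = CL × AUC_0→∞
     = 10 × 68.1 = 681 mg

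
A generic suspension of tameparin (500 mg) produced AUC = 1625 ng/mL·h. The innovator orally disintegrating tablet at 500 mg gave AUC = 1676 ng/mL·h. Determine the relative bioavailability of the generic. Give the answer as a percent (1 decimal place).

F_rel = 97.0%

F_rel = (AUC_test/D_test) / (AUC_ref/D_ref)
      = (1625/500) / (1676/500)
      = 3.25 / 3.352 = 0.9696 = 96.96%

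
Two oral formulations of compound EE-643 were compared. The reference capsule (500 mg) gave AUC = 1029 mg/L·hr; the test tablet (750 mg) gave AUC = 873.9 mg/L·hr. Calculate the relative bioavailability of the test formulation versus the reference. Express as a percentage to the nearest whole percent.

F_rel = 57%

F_rel = (AUC_test/D_test) / (AUC_ref/D_ref)
      = (873.9/750) / (1029/500)
      = 1.1652 / 2.058 = 0.5662 = 56.62%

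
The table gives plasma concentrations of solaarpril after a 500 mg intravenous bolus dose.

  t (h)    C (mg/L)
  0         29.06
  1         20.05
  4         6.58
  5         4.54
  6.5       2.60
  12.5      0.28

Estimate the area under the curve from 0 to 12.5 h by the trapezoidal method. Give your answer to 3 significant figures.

Trapezoidal AUC_0→12.5:
  [0→1]: (29.06+20.05)/2 × 1 = 24.555
  [1→4]: (20.05+6.58)/2 × 3 = 39.945
  [4→5]: (6.58+4.54)/2 × 1 = 5.56
  [5→6.5]: (4.54+2.60)/2 × 1.5 = 5.355
  [6.5→12.5]: (2.60+0.28)/2 × 6 = 8.64
  Sum = 84.055 mg/L·h

AUC = 84.1 mg/L·h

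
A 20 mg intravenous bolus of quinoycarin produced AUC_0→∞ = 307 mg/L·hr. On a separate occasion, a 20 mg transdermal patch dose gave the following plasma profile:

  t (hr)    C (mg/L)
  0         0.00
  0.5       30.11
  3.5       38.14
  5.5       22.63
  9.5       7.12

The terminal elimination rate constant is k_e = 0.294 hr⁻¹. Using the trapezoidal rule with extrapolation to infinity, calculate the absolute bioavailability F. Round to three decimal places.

F = 0.829

Trapezoidal AUC_0→9.5 (transdermal patch):
  [0→0.5]: (0.00+30.11)/2 × 0.5 = 7.5275
  [0.5→3.5]: (30.11+38.14)/2 × 3 = 102.375
  [3.5→5.5]: (38.14+22.63)/2 × 2 = 60.77
  [5.5→9.5]: (22.63+7.12)/2 × 4 = 59.5
  Sum = 230.1725 mg/L·hr
Tail: C_last/k_e = 7.12/0.294 = 24.218
AUC_0→∞ (transdermal patch) = 230.1725 + 24.218 = 254.3905 mg/L·hr
F = (AUC_ev/D_ev)/(AUC_iv/D_iv) = (254.3905/20)/(307/20) = 12.719525/15.35 = 0.8286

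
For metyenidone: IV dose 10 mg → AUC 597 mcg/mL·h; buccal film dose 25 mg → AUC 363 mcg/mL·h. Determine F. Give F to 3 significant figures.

F = 0.243

F = (AUC_ev / D_ev) / (AUC_iv / D_iv)
  = (363/25) / (597/10)
  = 14.52 / 59.7 = 0.2432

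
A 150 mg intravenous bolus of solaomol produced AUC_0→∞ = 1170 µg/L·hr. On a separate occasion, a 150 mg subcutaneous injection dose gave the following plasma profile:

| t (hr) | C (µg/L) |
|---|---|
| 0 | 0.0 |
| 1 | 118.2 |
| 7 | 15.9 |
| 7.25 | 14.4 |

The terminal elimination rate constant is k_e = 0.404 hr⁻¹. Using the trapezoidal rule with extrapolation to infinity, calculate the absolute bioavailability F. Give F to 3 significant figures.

F = 0.428

Trapezoidal AUC_0→7.25 (subcutaneous injection):
  [0→1]: (0.0+118.2)/2 × 1 = 59.1
  [1→7]: (118.2+15.9)/2 × 6 = 402.3
  [7→7.25]: (15.9+14.4)/2 × 0.25 = 3.7875
  Sum = 465.1875 µg/L·hr
Tail: C_last/k_e = 14.4/0.404 = 35.644
AUC_0→∞ (subcutaneous injection) = 465.1875 + 35.644 = 500.8315 µg/L·hr
F = (AUC_ev/D_ev)/(AUC_iv/D_iv) = (500.8315/150)/(1170/150) = 3.33888/7.8 = 0.4281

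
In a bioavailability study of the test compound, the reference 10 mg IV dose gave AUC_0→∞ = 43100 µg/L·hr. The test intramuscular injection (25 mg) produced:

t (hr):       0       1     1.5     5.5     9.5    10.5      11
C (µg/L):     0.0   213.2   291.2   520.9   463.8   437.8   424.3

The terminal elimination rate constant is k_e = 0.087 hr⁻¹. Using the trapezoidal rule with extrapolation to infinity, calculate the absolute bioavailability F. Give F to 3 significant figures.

F = 0.0870

Trapezoidal AUC_0→11 (intramuscular injection):
  [0→1]: (0.0+213.2)/2 × 1 = 106.6
  [1→1.5]: (213.2+291.2)/2 × 0.5 = 126.1
  [1.5→5.5]: (291.2+520.9)/2 × 4 = 1624.2
  [5.5→9.5]: (520.9+463.8)/2 × 4 = 1969.4
  [9.5→10.5]: (463.8+437.8)/2 × 1 = 450.8
  [10.5→11]: (437.8+424.3)/2 × 0.5 = 215.525
  Sum = 4492.625 µg/L·hr
Tail: C_last/k_e = 424.3/0.087 = 4877.011
AUC_0→∞ (intramuscular injection) = 4492.625 + 4877.011 = 9369.636 µg/L·hr
F = (AUC_ev/D_ev)/(AUC_iv/D_iv) = (9369.636/25)/(43100/10) = 374.78544/4310 = 0.0870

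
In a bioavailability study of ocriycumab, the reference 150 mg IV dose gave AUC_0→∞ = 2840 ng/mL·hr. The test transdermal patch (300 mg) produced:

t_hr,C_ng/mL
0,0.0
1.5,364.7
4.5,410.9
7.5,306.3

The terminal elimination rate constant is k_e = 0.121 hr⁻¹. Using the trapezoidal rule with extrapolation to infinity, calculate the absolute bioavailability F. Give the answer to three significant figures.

F = 0.888

Trapezoidal AUC_0→7.5 (transdermal patch):
  [0→1.5]: (0.0+364.7)/2 × 1.5 = 273.525
  [1.5→4.5]: (364.7+410.9)/2 × 3 = 1163.4
  [4.5→7.5]: (410.9+306.3)/2 × 3 = 1075.8
  Sum = 2512.725 ng/mL·hr
Tail: C_last/k_e = 306.3/0.121 = 2531.405
AUC_0→∞ (transdermal patch) = 2512.725 + 2531.405 = 5044.13 ng/mL·hr
F = (AUC_ev/D_ev)/(AUC_iv/D_iv) = (5044.13/300)/(2840/150) = 16.8138/18.9333 = 0.8881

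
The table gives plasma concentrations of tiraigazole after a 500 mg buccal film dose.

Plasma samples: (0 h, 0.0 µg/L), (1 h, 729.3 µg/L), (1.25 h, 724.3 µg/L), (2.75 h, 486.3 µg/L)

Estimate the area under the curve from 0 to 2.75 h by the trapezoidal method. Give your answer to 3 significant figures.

Trapezoidal AUC_0→2.75:
  [0→1]: (0.0+729.3)/2 × 1 = 364.65
  [1→1.25]: (729.3+724.3)/2 × 0.25 = 181.7
  [1.25→2.75]: (724.3+486.3)/2 × 1.5 = 907.95
  Sum = 1454.3 µg/L·h

AUC = 1450 µg/L·h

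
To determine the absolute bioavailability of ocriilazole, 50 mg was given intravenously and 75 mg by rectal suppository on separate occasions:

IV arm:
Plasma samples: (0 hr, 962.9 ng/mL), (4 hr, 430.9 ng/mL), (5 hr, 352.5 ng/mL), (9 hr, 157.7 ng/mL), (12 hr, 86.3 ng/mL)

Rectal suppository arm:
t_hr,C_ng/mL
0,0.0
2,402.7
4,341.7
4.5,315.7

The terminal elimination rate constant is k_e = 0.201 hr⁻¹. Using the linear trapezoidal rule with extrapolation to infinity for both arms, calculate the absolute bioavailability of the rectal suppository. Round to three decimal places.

F = 0.385

Trapezoidal AUC_0→12 (IV):
  [0→4]: (962.9+430.9)/2 × 4 = 2787.6
  [4→5]: (430.9+352.5)/2 × 1 = 391.7
  [5→9]: (352.5+157.7)/2 × 4 = 1020.4
  [9→12]: (157.7+86.3)/2 × 3 = 366.0
  Sum = 4565.7 ng/mL·hr
IV tail: 86.3/0.201 = 429.353; AUC_iv,0→∞ = 4565.7 + 429.353 = 4995.053 ng/mL·hr
Trapezoidal AUC_0→4.5 (rectal suppository):
  [0→2]: (0.0+402.7)/2 × 2 = 402.7
  [2→4]: (402.7+341.7)/2 × 2 = 744.4
  [4→4.5]: (341.7+315.7)/2 × 0.5 = 164.35
  Sum = 1311.45 ng/mL·hr
rectal suppository tail: 315.7/0.201 = 1570.647; AUC_ev,0→∞ = 1311.45 + 1570.647 = 2882.097 ng/mL·hr
F = (AUC_ev/D_ev)/(AUC_iv/D_iv) = (2882.097/75)/(4995.053/50) = 38.42796/99.90106 = 0.3847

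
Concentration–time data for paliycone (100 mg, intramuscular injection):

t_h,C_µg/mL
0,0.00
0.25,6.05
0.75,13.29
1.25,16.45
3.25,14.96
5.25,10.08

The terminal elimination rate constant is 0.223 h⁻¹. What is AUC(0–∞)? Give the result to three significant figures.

AUC = 115 µg/mL·h

Trapezoidal AUC_0→5.25:
  [0→0.25]: (0.00+6.05)/2 × 0.25 = 0.75625
  [0.25→0.75]: (6.05+13.29)/2 × 0.5 = 4.835
  [0.75→1.25]: (13.29+16.45)/2 × 0.5 = 7.435
  [1.25→3.25]: (16.45+14.96)/2 × 2 = 31.41
  [3.25→5.25]: (14.96+10.08)/2 × 2 = 25.04
  Sum = 69.47625 µg/mL·h
Extrapolated tail: C_last / k_e = 10.08 / 0.223 = 45.202
AUC_0→∞ = 69.47625 + 45.202 = 114.67825 µg/mL·h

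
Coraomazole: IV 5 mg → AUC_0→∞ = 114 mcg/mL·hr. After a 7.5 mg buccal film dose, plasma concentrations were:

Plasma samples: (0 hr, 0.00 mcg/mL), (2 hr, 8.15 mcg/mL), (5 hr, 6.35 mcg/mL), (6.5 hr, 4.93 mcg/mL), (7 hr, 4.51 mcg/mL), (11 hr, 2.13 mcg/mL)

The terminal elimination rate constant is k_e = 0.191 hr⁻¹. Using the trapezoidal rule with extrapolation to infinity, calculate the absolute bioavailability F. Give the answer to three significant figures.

F = 0.381

Trapezoidal AUC_0→11 (buccal film):
  [0→2]: (0.00+8.15)/2 × 2 = 8.15
  [2→5]: (8.15+6.35)/2 × 3 = 21.75
  [5→6.5]: (6.35+4.93)/2 × 1.5 = 8.46
  [6.5→7]: (4.93+4.51)/2 × 0.5 = 2.36
  [7→11]: (4.51+2.13)/2 × 4 = 13.28
  Sum = 54.0 mcg/mL·hr
Tail: C_last/k_e = 2.13/0.191 = 11.152
AUC_0→∞ (buccal film) = 54.0 + 11.152 = 65.152 mcg/mL·hr
F = (AUC_ev/D_ev)/(AUC_iv/D_iv) = (65.152/7.5)/(114/5) = 8.68693/22.8 = 0.3810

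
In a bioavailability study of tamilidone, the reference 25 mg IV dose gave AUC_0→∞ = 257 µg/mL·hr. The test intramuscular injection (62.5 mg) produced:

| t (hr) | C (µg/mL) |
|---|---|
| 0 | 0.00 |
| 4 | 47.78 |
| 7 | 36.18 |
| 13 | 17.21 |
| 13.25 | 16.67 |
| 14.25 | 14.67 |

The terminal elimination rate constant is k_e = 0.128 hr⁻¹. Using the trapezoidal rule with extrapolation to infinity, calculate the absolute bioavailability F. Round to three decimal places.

Trapezoidal AUC_0→14.25 (intramuscular injection):
  [0→4]: (0.00+47.78)/2 × 4 = 95.56
  [4→7]: (47.78+36.18)/2 × 3 = 125.94
  [7→13]: (36.18+17.21)/2 × 6 = 160.17
  [13→13.25]: (17.21+16.67)/2 × 0.25 = 4.235
  [13.25→14.25]: (16.67+14.67)/2 × 1 = 15.67
  Sum = 401.575 µg/mL·hr
Tail: C_last/k_e = 14.67/0.128 = 114.609
AUC_0→∞ (intramuscular injection) = 401.575 + 114.609 = 516.184 µg/mL·hr
F = (AUC_ev/D_ev)/(AUC_iv/D_iv) = (516.184/62.5)/(257/25) = 8.258944/10.28 = 0.8034

F = 0.803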